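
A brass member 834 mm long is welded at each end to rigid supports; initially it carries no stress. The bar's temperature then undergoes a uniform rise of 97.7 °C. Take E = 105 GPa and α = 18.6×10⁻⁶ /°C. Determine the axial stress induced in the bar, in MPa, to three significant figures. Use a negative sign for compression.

-191 MPa

Free thermal expansion αLΔT = 18.6e-6 · 834 · 97.7 = 1.516 mm.
The walls impose strain ε = −(1.516)/834 = -1.8172e-03; σ = Eε = 105000 · -1.8172e-03 = -190.8 MPa.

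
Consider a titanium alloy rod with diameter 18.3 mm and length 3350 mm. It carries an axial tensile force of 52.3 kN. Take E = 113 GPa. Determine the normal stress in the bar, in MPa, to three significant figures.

A = 263 mm².
σ = N/A = 52300/263 = 198.8 MPa.

199 MPa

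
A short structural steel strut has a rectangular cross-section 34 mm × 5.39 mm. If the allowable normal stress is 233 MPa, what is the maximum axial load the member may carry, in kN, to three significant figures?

A = 183.3 mm².
P_max = σ_allow · A = 233 · 183.3 = 42700 N = 42.7 kN.

42.7 kN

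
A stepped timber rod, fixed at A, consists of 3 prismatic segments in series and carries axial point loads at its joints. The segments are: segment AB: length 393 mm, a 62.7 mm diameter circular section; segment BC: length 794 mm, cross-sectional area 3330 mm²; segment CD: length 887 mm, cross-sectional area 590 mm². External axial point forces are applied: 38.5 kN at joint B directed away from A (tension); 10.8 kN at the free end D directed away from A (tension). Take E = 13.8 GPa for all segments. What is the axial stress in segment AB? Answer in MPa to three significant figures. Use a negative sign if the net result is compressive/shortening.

Internal axial forces (sectioning from the free end, tension +): N_CD = 10.8 kN, N_BC = 10.8 kN, N_AB = 49.3 kN.
A_AB = 3088 mm².
σ_AB = N_AB/A_AB = 49300/3088 = 15.97 MPa.

16.0 MPa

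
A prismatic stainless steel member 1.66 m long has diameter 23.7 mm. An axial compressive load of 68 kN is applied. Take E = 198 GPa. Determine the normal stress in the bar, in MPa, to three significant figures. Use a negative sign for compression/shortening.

-154 MPa

A = 441.2 mm².
σ = N/A = -68000/441.2 = -154.1 MPa.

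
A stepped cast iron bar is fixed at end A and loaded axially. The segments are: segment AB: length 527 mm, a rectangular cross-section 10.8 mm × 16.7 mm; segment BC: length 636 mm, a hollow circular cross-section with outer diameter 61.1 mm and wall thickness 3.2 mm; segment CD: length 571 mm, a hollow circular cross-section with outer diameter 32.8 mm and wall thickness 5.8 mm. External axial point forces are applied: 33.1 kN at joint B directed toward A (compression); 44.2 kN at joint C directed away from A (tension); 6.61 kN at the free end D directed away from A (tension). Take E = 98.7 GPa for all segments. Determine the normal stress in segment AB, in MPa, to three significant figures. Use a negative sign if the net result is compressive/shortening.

98.2 MPa

Internal axial forces (sectioning from the free end, tension +): N_CD = 6.61 kN, N_BC = 50.81 kN, N_AB = 17.71 kN.
A_AB = 180.4 mm².
σ_AB = N_AB/A_AB = 17710/180.4 = 98.19 MPa.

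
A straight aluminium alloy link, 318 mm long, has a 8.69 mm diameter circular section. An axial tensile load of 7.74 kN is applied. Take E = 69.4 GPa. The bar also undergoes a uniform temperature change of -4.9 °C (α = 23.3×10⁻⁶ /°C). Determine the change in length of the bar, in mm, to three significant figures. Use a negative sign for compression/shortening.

0.562 mm

A = 59.31 mm².
δ_mech = NL/(AE) = 7740·318/(59.31·69400) = 0.598 mm.
δ_thermal = αLΔT = 23.3e-6·318·-4.9 = -0.03631 mm.
δ = δ_mech + δ_thermal = 0.5617 mm.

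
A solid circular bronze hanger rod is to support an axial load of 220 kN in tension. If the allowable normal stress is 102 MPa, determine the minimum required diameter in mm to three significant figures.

Required area A ≥ P/σ_allow = 220000/102 = 2157 mm².
For a solid circular section, d ≥ √(4A/π) = 52.4 mm.

52.4 mm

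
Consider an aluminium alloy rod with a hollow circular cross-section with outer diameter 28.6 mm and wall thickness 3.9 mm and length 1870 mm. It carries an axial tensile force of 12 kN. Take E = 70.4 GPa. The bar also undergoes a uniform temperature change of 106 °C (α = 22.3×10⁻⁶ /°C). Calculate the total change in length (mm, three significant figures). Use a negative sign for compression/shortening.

5.47 mm

A = 302.6 mm².
δ_mech = NL/(AE) = 12000·1870/(302.6·70400) = 1.053 mm.
δ_thermal = αLΔT = 22.3e-6·1870·106 = 4.42 mm.
δ = δ_mech + δ_thermal = 5.474 mm.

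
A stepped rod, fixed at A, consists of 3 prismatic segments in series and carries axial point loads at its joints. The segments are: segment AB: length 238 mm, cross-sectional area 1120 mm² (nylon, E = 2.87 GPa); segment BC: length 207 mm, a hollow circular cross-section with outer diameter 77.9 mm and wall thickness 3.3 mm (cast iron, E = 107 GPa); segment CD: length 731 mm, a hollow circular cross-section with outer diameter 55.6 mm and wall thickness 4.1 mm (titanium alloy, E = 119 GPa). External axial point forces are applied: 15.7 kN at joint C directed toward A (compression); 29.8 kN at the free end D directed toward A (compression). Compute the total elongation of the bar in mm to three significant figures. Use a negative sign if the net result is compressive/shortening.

-3.76 mm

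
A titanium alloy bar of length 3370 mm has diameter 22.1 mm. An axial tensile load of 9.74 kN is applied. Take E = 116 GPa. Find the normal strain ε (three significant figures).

2.19e-04

A = 383.6 mm².
σ = N/A = 25.39 MPa; ε = σ/E = 25.39/116000 = 2.189e-04.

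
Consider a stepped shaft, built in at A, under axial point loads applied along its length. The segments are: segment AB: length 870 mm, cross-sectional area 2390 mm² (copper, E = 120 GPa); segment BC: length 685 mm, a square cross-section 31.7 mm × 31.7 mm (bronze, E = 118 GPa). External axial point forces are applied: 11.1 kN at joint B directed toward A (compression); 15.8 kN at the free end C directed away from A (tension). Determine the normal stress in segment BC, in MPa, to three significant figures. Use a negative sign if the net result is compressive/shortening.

Internal axial forces (sectioning from the free end, tension +): N_BC = 15.8 kN, N_AB = 4.7 kN.
A_BC = 1005 mm².
σ_BC = N_BC/A_BC = 15800/1005 = 15.72 MPa.

15.7 MPa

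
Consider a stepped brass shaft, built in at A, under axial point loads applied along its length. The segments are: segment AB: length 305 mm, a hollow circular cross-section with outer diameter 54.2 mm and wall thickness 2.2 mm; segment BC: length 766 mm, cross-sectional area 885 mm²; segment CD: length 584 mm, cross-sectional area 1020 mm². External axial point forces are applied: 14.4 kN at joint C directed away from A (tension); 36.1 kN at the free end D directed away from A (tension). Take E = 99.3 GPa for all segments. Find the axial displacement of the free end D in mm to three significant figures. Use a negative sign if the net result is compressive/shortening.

1.08 mm

Internal axial forces (sectioning from the free end, tension +): N_CD = 36.1 kN, N_BC = 50.5 kN, N_AB = 50.5 kN.
A_AB = 359.4 mm².
δ_AB = 50500·305/(359.4·99300) = 0.4316 mm
δ_BC = 50500·766/(885·99300) = 0.4402 mm
δ_CD = 36100·584/(1020·99300) = 0.2081 mm
δ = Σδ_i = 1.08 mm.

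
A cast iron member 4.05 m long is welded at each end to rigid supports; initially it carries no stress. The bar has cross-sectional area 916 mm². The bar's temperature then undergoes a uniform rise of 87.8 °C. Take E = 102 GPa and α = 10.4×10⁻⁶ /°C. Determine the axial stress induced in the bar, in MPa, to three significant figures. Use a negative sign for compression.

Free thermal expansion αLΔT = 10.4e-6 · 4050 · 87.8 = 3.698 mm.
The walls impose strain ε = −(3.698)/4050 = -9.1312e-04; σ = Eε = 102000 · -9.1312e-04 = -93.14 MPa.

-93.1 MPa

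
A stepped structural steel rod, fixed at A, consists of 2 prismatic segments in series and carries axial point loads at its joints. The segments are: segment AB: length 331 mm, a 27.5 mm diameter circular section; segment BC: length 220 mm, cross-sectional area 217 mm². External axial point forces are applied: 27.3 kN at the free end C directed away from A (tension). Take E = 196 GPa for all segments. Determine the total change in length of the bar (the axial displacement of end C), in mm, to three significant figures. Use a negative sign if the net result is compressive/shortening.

Internal axial forces (sectioning from the free end, tension +): N_BC = 27.3 kN, N_AB = 27.3 kN.
A_AB = 594 mm².
δ_AB = 27300·331/(594·196000) = 0.07762 mm
δ_BC = 27300·220/(217·196000) = 0.1412 mm
δ = Σδ_i = 0.2188 mm.

0.219 mm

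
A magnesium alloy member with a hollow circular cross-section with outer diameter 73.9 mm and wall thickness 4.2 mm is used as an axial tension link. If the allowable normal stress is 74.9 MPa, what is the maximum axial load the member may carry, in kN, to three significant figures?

A = 919.7 mm².
P_max = σ_allow · A = 74.9 · 919.7 = 68880 N = 68.88 kN.

68.9 kN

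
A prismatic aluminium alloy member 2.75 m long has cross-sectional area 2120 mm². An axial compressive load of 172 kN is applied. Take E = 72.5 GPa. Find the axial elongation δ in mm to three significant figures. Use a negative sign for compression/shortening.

-3.08 mm

δ_mech = NL/(AE) = -172000·2750/(2120·72500) = -3.077 mm.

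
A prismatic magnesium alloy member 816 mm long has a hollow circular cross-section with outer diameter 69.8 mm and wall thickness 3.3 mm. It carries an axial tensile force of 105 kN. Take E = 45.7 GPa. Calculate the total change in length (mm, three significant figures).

A = 689.4 mm².
δ_mech = NL/(AE) = 105000·816/(689.4·45700) = 2.719 mm.

2.72 mm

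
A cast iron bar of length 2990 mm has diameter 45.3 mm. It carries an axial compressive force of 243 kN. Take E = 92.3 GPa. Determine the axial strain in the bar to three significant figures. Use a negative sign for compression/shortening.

-0.00163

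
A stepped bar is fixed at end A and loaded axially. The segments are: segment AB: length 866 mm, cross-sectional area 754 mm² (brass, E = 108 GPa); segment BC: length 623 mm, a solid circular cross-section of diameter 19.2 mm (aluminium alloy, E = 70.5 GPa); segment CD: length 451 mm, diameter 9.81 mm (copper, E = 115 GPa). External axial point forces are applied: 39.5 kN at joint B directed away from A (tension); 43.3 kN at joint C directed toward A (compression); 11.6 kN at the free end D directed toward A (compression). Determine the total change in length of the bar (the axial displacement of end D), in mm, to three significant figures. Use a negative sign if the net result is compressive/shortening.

-2.44 mm

Internal axial forces (sectioning from the free end, tension +): N_CD = -11.6 kN, N_BC = -54.9 kN, N_AB = -15.4 kN.
A_BC = 289.5 mm².
A_CD = 75.58 mm².
δ_AB = -15400·866/(754·108000) = -0.1638 mm
δ_BC = -54900·623/(289.5·70500) = -1.676 mm
δ_CD = -11600·451/(75.58·115000) = -0.6019 mm
δ = Σδ_i = -2.441 mm.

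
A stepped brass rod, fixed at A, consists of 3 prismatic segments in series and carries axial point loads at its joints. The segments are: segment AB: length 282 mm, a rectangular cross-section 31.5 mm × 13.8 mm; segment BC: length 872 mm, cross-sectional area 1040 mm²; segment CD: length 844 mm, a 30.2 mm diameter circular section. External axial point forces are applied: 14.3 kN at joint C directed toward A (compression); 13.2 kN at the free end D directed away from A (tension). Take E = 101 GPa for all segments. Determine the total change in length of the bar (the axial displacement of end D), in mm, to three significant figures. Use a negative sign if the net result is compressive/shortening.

0.138 mm

Internal axial forces (sectioning from the free end, tension +): N_CD = 13.2 kN, N_BC = -1.1 kN, N_AB = -1.1 kN.
A_AB = 434.7 mm².
A_CD = 716.3 mm².
δ_AB = -1100·282/(434.7·101000) = -0.007065 mm
δ_BC = -1100·872/(1040·101000) = -0.009132 mm
δ_CD = 13200·844/(716.3·101000) = 0.154 mm
δ = Σδ_i = 0.1378 mm.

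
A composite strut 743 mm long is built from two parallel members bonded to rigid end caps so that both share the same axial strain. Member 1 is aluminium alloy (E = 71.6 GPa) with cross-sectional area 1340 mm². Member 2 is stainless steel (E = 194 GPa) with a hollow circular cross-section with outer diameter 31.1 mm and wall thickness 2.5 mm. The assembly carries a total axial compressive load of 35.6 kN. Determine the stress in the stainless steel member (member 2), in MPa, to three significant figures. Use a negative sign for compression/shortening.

-49.5 MPa

A_2 = 224.6 mm².
Equal strain + equilibrium ⇒ each member carries load in proportion to AE: A₁E₁ = 95940000 N, A₂E₂ = 43580000 N, ΣAE = 139500000 N.
σ₂ = P·E₂/ΣAE = -35600·194000/139500000 = -49.5 MPa.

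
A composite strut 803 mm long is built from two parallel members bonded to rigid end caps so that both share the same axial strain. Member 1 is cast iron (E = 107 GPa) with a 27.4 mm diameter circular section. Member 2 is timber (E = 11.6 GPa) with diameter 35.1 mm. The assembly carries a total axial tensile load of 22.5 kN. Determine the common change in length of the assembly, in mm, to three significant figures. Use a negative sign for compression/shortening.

0.243 mm

A_1 = 589.6 mm².
A_2 = 967.6 mm².
Equal strain + equilibrium ⇒ each member carries load in proportion to AE: A₁E₁ = 63090000 N, A₂E₂ = 11220000 N, ΣAE = 74320000 N.
δ = PL/ΣAE = 22500·803/74320000 = 0.2431 mm.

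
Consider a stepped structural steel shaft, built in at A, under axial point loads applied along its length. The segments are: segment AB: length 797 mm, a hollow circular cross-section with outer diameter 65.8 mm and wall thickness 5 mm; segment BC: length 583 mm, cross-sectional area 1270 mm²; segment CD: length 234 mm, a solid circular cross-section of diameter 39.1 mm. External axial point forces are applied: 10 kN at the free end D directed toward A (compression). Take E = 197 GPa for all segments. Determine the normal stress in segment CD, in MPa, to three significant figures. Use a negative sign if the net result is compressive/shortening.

Internal axial forces (sectioning from the free end, tension +): N_CD = -10 kN, N_BC = -10 kN, N_AB = -10 kN.
A_CD = 1201 mm².
σ_CD = N_CD/A_CD = -10000/1201 = -8.328 MPa.

-8.33 MPa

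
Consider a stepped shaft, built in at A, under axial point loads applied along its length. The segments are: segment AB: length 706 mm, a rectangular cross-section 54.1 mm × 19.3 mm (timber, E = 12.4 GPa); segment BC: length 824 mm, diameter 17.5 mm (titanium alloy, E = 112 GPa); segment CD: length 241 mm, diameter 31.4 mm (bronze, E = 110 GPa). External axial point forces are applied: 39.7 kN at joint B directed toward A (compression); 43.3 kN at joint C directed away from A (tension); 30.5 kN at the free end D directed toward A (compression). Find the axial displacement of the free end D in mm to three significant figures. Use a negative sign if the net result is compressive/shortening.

-1.16 mm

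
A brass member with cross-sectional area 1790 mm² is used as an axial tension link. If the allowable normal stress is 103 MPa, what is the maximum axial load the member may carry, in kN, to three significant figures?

P_max = σ_allow · A = 103 · 1790 = 184400 N = 184.4 kN.

184 kN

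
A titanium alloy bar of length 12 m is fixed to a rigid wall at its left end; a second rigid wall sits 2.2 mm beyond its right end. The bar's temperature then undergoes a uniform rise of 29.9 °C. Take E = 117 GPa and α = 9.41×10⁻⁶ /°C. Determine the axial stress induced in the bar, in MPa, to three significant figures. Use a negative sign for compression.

-11.5 MPa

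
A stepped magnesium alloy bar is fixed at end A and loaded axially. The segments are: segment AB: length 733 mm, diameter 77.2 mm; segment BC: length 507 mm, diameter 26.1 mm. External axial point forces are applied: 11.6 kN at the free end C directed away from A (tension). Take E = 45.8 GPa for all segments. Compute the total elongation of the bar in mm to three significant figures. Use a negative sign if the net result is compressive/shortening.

0.280 mm

Internal axial forces (sectioning from the free end, tension +): N_BC = 11.6 kN, N_AB = 11.6 kN.
A_AB = 4681 mm².
A_BC = 535 mm².
δ_AB = 11600·733/(4681·45800) = 0.03966 mm
δ_BC = 11600·507/(535·45800) = 0.24 mm
δ = Σδ_i = 0.2797 mm.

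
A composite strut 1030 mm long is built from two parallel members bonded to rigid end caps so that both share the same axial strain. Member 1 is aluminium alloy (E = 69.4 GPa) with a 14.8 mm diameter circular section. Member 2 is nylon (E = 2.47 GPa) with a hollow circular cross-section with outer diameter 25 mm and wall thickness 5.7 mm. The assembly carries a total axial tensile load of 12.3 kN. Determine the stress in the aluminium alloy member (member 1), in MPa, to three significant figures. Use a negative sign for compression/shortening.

66.7 MPa

A_1 = 172 mm².
A_2 = 345.6 mm².
Equal strain + equilibrium ⇒ each member carries load in proportion to AE: A₁E₁ = 11940000 N, A₂E₂ = 853600 N, ΣAE = 12790000 N.
σ₁ = P·E₁/ΣAE = 12300·69400/12790000 = 66.73 MPa.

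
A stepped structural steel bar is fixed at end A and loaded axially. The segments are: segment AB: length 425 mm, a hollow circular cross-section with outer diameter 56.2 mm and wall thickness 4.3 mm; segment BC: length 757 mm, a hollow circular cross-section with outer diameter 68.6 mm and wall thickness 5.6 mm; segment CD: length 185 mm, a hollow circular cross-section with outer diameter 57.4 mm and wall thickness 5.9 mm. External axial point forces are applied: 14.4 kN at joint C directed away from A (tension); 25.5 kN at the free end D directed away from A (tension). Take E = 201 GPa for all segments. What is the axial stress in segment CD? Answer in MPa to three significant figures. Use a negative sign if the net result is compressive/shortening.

Internal axial forces (sectioning from the free end, tension +): N_CD = 25.5 kN, N_BC = 39.9 kN, N_AB = 39.9 kN.
A_CD = 954.6 mm².
σ_CD = N_CD/A_CD = 25500/954.6 = 26.71 MPa.

26.7 MPa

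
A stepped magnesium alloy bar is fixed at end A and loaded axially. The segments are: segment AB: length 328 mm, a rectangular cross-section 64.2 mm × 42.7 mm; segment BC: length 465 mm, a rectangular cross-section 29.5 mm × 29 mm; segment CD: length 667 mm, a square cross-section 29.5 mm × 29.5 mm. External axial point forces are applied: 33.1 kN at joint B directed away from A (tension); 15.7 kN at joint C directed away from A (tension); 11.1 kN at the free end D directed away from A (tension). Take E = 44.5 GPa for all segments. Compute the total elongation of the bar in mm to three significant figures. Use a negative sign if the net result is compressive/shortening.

Internal axial forces (sectioning from the free end, tension +): N_CD = 11.1 kN, N_BC = 26.8 kN, N_AB = 59.9 kN.
A_AB = 2741 mm².
A_BC = 855.5 mm².
A_CD = 870.2 mm².
δ_AB = 59900·328/(2741·44500) = 0.1611 mm
δ_BC = 26800·465/(855.5·44500) = 0.3273 mm
δ_CD = 11100·667/(870.2·44500) = 0.1912 mm
δ = Σδ_i = 0.6796 mm.

0.680 mm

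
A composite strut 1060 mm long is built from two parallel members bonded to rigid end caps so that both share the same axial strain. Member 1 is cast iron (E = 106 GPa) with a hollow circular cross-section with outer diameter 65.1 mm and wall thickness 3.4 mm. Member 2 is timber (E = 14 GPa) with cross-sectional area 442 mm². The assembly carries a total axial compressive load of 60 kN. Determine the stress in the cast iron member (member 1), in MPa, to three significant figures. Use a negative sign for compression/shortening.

-83.6 MPa

A_1 = 659 mm².
Equal strain + equilibrium ⇒ each member carries load in proportion to AE: A₁E₁ = 69860000 N, A₂E₂ = 6188000 N, ΣAE = 76050000 N.
σ₁ = P·E₁/ΣAE = -60000·106000/76050000 = -83.63 MPa.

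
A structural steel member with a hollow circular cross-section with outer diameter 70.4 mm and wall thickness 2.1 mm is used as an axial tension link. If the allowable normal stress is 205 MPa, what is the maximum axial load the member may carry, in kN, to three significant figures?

A = 450.6 mm².
P_max = σ_allow · A = 205 · 450.6 = 92370 N = 92.37 kN.

92.4 kN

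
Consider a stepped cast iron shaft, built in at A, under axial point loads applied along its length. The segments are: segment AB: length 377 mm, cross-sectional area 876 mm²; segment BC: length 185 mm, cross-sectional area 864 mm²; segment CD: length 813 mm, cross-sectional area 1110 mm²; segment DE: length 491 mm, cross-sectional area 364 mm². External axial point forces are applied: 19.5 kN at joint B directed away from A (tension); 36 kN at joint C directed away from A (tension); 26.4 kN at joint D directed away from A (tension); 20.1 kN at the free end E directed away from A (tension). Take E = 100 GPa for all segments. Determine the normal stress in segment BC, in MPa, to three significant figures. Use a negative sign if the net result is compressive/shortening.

Internal axial forces (sectioning from the free end, tension +): N_DE = 20.1 kN, N_CD = 46.5 kN, N_BC = 82.5 kN, N_AB = 102 kN.
σ_BC = N_BC/A_BC = 82500/864 = 95.49 MPa.

95.5 MPa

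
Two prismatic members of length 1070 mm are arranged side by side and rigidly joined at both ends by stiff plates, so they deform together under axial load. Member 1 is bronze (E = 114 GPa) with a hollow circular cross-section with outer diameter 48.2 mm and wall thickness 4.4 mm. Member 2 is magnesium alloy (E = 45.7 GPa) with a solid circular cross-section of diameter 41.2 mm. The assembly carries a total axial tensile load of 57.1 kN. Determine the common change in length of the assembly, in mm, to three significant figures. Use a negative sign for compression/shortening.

0.470 mm

A_1 = 605.4 mm².
A_2 = 1333 mm².
Equal strain + equilibrium ⇒ each member carries load in proportion to AE: A₁E₁ = 69020000 N, A₂E₂ = 60930000 N, ΣAE = 129900000 N.
δ = PL/ΣAE = 57100·1070/129900000 = 0.4702 mm.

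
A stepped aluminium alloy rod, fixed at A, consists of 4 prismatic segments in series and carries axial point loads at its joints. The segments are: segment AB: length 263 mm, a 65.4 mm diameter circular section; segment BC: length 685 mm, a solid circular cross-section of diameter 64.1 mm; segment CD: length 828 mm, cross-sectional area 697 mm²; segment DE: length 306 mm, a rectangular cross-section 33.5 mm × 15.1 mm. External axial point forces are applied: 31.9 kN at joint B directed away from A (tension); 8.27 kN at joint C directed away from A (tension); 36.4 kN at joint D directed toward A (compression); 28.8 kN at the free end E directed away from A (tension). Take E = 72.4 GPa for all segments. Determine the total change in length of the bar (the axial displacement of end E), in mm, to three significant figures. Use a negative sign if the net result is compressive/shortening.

0.153 mm

Internal axial forces (sectioning from the free end, tension +): N_DE = 28.8 kN, N_CD = -7.6 kN, N_BC = 0.67 kN, N_AB = 32.57 kN.
A_AB = 3359 mm².
A_BC = 3227 mm².
A_DE = 505.8 mm².
δ_AB = 32570·263/(3359·72400) = 0.03522 mm
δ_BC = 670·685/(3227·72400) = 0.001964 mm
δ_CD = -7600·828/(697·72400) = -0.1247 mm
δ_DE = 28800·306/(505.8·72400) = 0.2406 mm
δ = Σδ_i = 0.1531 mm.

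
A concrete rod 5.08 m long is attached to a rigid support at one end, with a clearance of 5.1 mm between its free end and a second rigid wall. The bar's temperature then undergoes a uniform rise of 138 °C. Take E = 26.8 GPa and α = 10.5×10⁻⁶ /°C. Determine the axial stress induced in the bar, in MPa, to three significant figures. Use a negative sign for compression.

Free thermal expansion αLΔT = 10.5e-6 · 5080 · 138 = 7.361 mm.
The walls engage after the gap closes; constrained expansion = 7.361 − 5.1 = 2.261 mm.
The walls impose strain ε = −(2.261)/5080 = -4.4506e-04; σ = Eε = 26800 · -4.4506e-04 = -11.93 MPa.

-11.9 MPa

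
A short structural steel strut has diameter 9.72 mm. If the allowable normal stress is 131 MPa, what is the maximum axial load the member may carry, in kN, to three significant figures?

9.72 kN

A = 74.2 mm².
P_max = σ_allow · A = 131 · 74.2 = 9721 N = 9.721 kN.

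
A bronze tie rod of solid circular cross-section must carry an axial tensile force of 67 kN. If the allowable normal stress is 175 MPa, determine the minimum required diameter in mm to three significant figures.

22.1 mm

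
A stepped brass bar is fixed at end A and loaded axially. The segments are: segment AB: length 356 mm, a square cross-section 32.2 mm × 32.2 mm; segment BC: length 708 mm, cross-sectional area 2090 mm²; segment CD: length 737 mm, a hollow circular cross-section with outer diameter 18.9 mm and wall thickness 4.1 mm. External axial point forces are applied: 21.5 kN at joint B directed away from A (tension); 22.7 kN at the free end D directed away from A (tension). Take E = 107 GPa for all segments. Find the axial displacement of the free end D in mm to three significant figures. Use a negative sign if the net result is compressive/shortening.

Internal axial forces (sectioning from the free end, tension +): N_CD = 22.7 kN, N_BC = 22.7 kN, N_AB = 44.2 kN.
A_AB = 1037 mm².
A_CD = 190.6 mm².
δ_AB = 44200·356/(1037·107000) = 0.1418 mm
δ_BC = 22700·708/(2090·107000) = 0.07187 mm
δ_CD = 22700·737/(190.6·107000) = 0.8202 mm
δ = Σδ_i = 1.034 mm.

1.03 mm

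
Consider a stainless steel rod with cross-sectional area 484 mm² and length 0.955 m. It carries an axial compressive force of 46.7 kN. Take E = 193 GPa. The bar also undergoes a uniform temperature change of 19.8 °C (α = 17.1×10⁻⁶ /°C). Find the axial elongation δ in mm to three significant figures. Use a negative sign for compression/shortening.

δ_mech = NL/(AE) = -46700·955/(484·193000) = -0.4774 mm.
δ_thermal = αLΔT = 17.1e-6·955·19.8 = 0.3233 mm.
δ = δ_mech + δ_thermal = -0.1541 mm.

-0.154 mm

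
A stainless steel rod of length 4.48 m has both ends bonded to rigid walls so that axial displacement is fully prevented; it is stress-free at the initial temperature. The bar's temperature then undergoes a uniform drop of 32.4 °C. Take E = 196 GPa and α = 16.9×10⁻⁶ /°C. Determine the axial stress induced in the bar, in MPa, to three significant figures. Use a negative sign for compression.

Free thermal expansion αLΔT = 16.9e-6 · 4480 · -32.4 = -2.453 mm.
The walls impose strain ε = −(-2.453)/4480 = 5.4756e-04; σ = Eε = 196000 · 5.4756e-04 = 107.3 MPa.

107 MPa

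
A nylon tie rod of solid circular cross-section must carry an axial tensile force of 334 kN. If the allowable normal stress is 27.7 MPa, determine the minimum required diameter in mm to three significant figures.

124 mm

Required area A ≥ P/σ_allow = 334000/27.7 = 12060 mm².
For a solid circular section, d ≥ √(4A/π) = 123.9 mm.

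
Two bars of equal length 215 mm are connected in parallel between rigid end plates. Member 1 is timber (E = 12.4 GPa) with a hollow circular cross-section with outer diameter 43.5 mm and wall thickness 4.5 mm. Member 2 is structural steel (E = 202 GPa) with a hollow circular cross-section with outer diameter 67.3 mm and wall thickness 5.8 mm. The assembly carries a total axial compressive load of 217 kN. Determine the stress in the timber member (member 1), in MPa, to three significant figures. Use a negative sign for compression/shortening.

-11.5 MPa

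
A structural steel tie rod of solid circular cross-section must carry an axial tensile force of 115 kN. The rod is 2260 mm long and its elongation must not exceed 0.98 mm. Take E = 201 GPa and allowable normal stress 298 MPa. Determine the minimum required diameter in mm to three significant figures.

41.0 mm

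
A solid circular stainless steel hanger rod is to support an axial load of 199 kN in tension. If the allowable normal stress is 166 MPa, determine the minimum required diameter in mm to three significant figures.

39.1 mm

Required area A ≥ P/σ_allow = 199000/166 = 1199 mm².
For a solid circular section, d ≥ √(4A/π) = 39.07 mm.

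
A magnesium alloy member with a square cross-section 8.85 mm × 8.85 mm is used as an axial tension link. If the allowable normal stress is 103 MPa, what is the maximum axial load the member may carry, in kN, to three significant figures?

A = 78.32 mm².
P_max = σ_allow · A = 103 · 78.32 = 8067 N = 8.067 kN.

8.07 kN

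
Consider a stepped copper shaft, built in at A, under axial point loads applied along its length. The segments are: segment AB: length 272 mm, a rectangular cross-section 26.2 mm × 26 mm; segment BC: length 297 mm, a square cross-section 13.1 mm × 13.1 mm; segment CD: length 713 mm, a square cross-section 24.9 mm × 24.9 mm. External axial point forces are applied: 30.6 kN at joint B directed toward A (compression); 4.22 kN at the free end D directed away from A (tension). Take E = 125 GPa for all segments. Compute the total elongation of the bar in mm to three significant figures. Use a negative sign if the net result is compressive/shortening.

0.0130 mm

Internal axial forces (sectioning from the free end, tension +): N_CD = 4.22 kN, N_BC = 4.22 kN, N_AB = -26.38 kN.
A_AB = 681.2 mm².
A_BC = 171.6 mm².
A_CD = 620 mm².
δ_AB = -26380·272/(681.2·125000) = -0.08427 mm
δ_BC = 4220·297/(171.6·125000) = 0.05843 mm
δ_CD = 4220·713/(620·125000) = 0.03882 mm
δ = Σδ_i = 0.01298 mm.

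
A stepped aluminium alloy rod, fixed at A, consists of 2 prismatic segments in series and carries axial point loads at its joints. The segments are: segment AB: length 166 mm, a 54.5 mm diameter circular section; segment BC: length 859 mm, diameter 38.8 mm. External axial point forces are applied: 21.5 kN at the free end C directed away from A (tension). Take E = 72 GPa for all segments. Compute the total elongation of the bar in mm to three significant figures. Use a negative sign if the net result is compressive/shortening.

0.238 mm

Internal axial forces (sectioning from the free end, tension +): N_BC = 21.5 kN, N_AB = 21.5 kN.
A_AB = 2333 mm².
A_BC = 1182 mm².
δ_AB = 21500·166/(2333·72000) = 0.02125 mm
δ_BC = 21500·859/(1182·72000) = 0.2169 mm
δ = Σδ_i = 0.2382 mm.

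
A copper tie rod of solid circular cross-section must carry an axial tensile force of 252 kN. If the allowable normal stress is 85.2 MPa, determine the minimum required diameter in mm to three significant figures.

61.4 mm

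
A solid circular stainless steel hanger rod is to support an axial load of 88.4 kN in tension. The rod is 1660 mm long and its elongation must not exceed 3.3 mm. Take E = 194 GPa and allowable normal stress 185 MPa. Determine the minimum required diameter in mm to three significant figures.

24.7 mm

Required area A ≥ P/σ_allow = 88400/185 = 477.8 mm².
For a solid circular section, d ≥ √(4A/π) = 24.67 mm.
Elongation limit: A ≥ PL/(Eδ_allow) = 88400·1660/(194000·3.3) = 229.2 mm² ⇒ d ≥ 17.08 mm.
The stress limit governs.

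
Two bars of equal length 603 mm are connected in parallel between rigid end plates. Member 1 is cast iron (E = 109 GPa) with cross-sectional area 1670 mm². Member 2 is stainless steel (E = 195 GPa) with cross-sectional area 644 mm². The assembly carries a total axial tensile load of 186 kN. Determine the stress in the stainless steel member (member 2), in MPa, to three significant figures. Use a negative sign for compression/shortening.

118 MPa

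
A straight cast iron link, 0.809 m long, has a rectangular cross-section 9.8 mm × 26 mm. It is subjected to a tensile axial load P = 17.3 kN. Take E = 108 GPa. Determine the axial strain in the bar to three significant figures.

A = 254.8 mm².
σ = N/A = 67.9 MPa; ε = σ/E = 67.9/108000 = 6.287e-04.

6.29e-04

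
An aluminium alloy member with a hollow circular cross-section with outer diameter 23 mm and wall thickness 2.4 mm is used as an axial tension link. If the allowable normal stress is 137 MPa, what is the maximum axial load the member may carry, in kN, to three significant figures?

21.3 kN

A = 155.3 mm².
P_max = σ_allow · A = 137 · 155.3 = 21280 N = 21.28 kN.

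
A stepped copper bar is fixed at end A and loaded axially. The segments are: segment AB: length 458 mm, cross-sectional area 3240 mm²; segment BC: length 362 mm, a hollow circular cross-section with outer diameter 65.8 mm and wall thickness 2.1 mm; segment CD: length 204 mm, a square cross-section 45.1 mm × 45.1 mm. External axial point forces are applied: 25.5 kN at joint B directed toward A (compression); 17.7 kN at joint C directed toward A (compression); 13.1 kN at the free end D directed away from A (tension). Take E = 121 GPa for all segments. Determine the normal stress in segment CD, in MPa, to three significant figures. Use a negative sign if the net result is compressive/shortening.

Internal axial forces (sectioning from the free end, tension +): N_CD = 13.1 kN, N_BC = -4.6 kN, N_AB = -30.1 kN.
A_CD = 2034 mm².
σ_CD = N_CD/A_CD = 13100/2034 = 6.44 MPa.

6.44 MPa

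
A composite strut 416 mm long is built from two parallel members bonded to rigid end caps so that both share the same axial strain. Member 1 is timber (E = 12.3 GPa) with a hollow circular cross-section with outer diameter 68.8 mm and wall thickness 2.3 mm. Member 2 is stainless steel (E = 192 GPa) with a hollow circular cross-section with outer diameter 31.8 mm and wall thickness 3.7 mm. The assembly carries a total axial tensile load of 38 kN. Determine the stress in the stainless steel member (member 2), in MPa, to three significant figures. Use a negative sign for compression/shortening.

A_1 = 480.5 mm².
A_2 = 326.6 mm².
Equal strain + equilibrium ⇒ each member carries load in proportion to AE: A₁E₁ = 5910000 N, A₂E₂ = 62710000 N, ΣAE = 68620000 N.
σ₂ = P·E₂/ΣAE = 38000·192000/68620000 = 106.3 MPa.

106 MPa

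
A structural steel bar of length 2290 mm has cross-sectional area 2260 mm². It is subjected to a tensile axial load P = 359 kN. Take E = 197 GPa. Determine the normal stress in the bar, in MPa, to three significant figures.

159 MPa

σ = N/A = 359000/2260 = 158.8 MPa.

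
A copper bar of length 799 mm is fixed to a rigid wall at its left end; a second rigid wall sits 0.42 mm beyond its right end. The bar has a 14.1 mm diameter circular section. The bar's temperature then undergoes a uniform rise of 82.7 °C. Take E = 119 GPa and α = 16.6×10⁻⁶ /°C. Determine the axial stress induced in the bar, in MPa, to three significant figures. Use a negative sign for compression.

Free thermal expansion αLΔT = 16.6e-6 · 799 · 82.7 = 1.097 mm.
The walls engage after the gap closes; constrained expansion = 1.097 − 0.42 = 0.6769 mm.
The walls impose strain ε = −(0.6769)/799 = -8.4716e-04; σ = Eε = 119000 · -8.4716e-04 = -100.8 MPa.

-101 MPa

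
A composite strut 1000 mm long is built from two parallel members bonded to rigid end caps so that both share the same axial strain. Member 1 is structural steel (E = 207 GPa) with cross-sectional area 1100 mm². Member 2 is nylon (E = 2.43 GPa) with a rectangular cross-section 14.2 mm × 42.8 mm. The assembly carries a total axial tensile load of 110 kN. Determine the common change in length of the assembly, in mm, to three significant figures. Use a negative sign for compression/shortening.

0.480 mm

A_2 = 607.8 mm².
Equal strain + equilibrium ⇒ each member carries load in proportion to AE: A₁E₁ = 227700000 N, A₂E₂ = 1477000 N, ΣAE = 229200000 N.
δ = PL/ΣAE = 110000·1000/229200000 = 0.48 mm.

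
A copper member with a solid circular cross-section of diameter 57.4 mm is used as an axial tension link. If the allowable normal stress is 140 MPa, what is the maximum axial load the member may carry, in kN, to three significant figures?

362 kN

A = 2588 mm².
P_max = σ_allow · A = 140 · 2588 = 362300 N = 362.3 kN.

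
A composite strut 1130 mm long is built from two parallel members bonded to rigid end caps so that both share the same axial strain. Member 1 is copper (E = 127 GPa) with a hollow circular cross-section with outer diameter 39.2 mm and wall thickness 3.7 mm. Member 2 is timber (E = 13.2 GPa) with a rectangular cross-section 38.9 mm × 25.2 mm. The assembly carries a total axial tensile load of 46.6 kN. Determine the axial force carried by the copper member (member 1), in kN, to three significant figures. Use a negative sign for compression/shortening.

37.4 kN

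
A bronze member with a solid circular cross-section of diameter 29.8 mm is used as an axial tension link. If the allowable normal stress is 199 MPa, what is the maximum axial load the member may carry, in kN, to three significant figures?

A = 697.5 mm².
P_max = σ_allow · A = 199 · 697.5 = 138800 N = 138.8 kN.

139 kN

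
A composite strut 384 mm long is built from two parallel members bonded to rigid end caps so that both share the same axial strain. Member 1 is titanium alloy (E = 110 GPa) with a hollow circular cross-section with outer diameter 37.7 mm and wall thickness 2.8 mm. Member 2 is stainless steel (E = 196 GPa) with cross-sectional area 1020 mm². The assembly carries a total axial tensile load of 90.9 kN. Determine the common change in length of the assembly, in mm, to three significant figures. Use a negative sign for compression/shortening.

A_1 = 307 mm².
Equal strain + equilibrium ⇒ each member carries load in proportion to AE: A₁E₁ = 33770000 N, A₂E₂ = 199900000 N, ΣAE = 233700000 N.
δ = PL/ΣAE = 90900·384/233700000 = 0.1494 mm.

0.149 mm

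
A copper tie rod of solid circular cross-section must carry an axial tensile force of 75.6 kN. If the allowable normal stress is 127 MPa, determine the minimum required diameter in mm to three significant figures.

27.5 mm

Required area A ≥ P/σ_allow = 75600/127 = 595.3 mm².
For a solid circular section, d ≥ √(4A/π) = 27.53 mm.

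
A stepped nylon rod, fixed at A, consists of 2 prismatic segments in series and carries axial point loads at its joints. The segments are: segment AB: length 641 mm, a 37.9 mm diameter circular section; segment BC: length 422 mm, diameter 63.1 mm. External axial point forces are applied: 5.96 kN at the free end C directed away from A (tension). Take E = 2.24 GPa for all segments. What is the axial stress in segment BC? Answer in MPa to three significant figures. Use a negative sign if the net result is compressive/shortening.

Internal axial forces (sectioning from the free end, tension +): N_BC = 5.96 kN, N_AB = 5.96 kN.
A_BC = 3127 mm².
σ_BC = N_BC/A_BC = 5960/3127 = 1.906 MPa.

1.91 MPa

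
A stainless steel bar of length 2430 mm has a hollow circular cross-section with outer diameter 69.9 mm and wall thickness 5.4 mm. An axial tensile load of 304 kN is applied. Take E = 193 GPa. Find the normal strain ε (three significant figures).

0.00144

A = 1094 mm².
σ = N/A = 277.8 MPa; ε = σ/E = 277.8/193000 = 1.440e-03.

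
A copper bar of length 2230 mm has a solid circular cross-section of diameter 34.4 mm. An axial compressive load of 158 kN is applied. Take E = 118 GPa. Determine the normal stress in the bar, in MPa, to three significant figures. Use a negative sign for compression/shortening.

A = 929.4 mm².
σ = N/A = -158000/929.4 = -170 MPa.

-170 MPa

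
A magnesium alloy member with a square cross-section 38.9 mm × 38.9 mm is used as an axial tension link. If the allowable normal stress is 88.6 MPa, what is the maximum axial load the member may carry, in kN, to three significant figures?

134 kN

A = 1513 mm².
P_max = σ_allow · A = 88.6 · 1513 = 134100 N = 134.1 kN.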